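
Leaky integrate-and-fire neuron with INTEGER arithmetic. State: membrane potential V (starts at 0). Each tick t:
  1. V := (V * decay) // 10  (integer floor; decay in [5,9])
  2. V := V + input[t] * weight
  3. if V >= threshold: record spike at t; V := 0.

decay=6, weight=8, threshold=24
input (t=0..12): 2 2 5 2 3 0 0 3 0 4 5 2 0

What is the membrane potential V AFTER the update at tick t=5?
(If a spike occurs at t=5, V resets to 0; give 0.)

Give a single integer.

Answer: 0

Derivation:
t=0: input=2 -> V=16
t=1: input=2 -> V=0 FIRE
t=2: input=5 -> V=0 FIRE
t=3: input=2 -> V=16
t=4: input=3 -> V=0 FIRE
t=5: input=0 -> V=0
t=6: input=0 -> V=0
t=7: input=3 -> V=0 FIRE
t=8: input=0 -> V=0
t=9: input=4 -> V=0 FIRE
t=10: input=5 -> V=0 FIRE
t=11: input=2 -> V=16
t=12: input=0 -> V=9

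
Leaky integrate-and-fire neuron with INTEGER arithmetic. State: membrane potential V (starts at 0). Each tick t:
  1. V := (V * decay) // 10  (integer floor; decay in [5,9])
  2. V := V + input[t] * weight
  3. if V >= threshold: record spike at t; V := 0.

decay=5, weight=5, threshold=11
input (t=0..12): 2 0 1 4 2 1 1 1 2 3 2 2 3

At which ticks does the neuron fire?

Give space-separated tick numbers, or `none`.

t=0: input=2 -> V=10
t=1: input=0 -> V=5
t=2: input=1 -> V=7
t=3: input=4 -> V=0 FIRE
t=4: input=2 -> V=10
t=5: input=1 -> V=10
t=6: input=1 -> V=10
t=7: input=1 -> V=10
t=8: input=2 -> V=0 FIRE
t=9: input=3 -> V=0 FIRE
t=10: input=2 -> V=10
t=11: input=2 -> V=0 FIRE
t=12: input=3 -> V=0 FIRE

Answer: 3 8 9 11 12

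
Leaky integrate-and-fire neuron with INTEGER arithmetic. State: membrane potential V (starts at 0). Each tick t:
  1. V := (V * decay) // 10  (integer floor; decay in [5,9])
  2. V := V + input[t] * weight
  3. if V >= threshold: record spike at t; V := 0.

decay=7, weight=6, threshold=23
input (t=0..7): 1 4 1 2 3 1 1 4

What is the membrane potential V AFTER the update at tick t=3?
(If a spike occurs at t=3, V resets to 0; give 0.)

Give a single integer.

t=0: input=1 -> V=6
t=1: input=4 -> V=0 FIRE
t=2: input=1 -> V=6
t=3: input=2 -> V=16
t=4: input=3 -> V=0 FIRE
t=5: input=1 -> V=6
t=6: input=1 -> V=10
t=7: input=4 -> V=0 FIRE

Answer: 16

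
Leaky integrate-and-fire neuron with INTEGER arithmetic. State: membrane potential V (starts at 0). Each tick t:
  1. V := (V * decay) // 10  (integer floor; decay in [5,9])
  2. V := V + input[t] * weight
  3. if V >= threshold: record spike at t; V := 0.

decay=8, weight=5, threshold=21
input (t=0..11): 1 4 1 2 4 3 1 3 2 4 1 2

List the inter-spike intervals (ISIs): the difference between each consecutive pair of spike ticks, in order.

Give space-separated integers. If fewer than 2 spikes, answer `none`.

Answer: 3 3 2

Derivation:
t=0: input=1 -> V=5
t=1: input=4 -> V=0 FIRE
t=2: input=1 -> V=5
t=3: input=2 -> V=14
t=4: input=4 -> V=0 FIRE
t=5: input=3 -> V=15
t=6: input=1 -> V=17
t=7: input=3 -> V=0 FIRE
t=8: input=2 -> V=10
t=9: input=4 -> V=0 FIRE
t=10: input=1 -> V=5
t=11: input=2 -> V=14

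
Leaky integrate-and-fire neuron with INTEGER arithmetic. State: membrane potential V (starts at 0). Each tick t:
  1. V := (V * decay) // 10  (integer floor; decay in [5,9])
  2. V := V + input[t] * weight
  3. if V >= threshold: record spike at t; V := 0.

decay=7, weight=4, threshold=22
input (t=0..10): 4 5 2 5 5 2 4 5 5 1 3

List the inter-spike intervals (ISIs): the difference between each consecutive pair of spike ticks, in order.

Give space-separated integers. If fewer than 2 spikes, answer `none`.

Answer: 2 2 2 3

Derivation:
t=0: input=4 -> V=16
t=1: input=5 -> V=0 FIRE
t=2: input=2 -> V=8
t=3: input=5 -> V=0 FIRE
t=4: input=5 -> V=20
t=5: input=2 -> V=0 FIRE
t=6: input=4 -> V=16
t=7: input=5 -> V=0 FIRE
t=8: input=5 -> V=20
t=9: input=1 -> V=18
t=10: input=3 -> V=0 FIRE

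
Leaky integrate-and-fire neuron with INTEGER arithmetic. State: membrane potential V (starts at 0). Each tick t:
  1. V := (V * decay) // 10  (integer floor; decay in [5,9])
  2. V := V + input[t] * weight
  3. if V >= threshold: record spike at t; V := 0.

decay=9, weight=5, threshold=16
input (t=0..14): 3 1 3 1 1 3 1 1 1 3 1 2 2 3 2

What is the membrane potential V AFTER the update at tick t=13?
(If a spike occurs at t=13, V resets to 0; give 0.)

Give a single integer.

Answer: 15

Derivation:
t=0: input=3 -> V=15
t=1: input=1 -> V=0 FIRE
t=2: input=3 -> V=15
t=3: input=1 -> V=0 FIRE
t=4: input=1 -> V=5
t=5: input=3 -> V=0 FIRE
t=6: input=1 -> V=5
t=7: input=1 -> V=9
t=8: input=1 -> V=13
t=9: input=3 -> V=0 FIRE
t=10: input=1 -> V=5
t=11: input=2 -> V=14
t=12: input=2 -> V=0 FIRE
t=13: input=3 -> V=15
t=14: input=2 -> V=0 FIRE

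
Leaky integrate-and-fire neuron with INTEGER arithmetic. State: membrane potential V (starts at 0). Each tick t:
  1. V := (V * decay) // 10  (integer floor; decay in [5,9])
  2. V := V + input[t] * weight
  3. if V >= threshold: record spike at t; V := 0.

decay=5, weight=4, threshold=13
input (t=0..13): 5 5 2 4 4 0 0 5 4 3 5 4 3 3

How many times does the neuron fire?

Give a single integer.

Answer: 9

Derivation:
t=0: input=5 -> V=0 FIRE
t=1: input=5 -> V=0 FIRE
t=2: input=2 -> V=8
t=3: input=4 -> V=0 FIRE
t=4: input=4 -> V=0 FIRE
t=5: input=0 -> V=0
t=6: input=0 -> V=0
t=7: input=5 -> V=0 FIRE
t=8: input=4 -> V=0 FIRE
t=9: input=3 -> V=12
t=10: input=5 -> V=0 FIRE
t=11: input=4 -> V=0 FIRE
t=12: input=3 -> V=12
t=13: input=3 -> V=0 FIRE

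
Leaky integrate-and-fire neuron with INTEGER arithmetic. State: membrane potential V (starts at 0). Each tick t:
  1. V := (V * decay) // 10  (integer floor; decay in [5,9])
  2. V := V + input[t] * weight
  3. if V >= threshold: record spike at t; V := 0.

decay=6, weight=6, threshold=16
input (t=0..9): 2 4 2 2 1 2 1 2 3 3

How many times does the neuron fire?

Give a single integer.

t=0: input=2 -> V=12
t=1: input=4 -> V=0 FIRE
t=2: input=2 -> V=12
t=3: input=2 -> V=0 FIRE
t=4: input=1 -> V=6
t=5: input=2 -> V=15
t=6: input=1 -> V=15
t=7: input=2 -> V=0 FIRE
t=8: input=3 -> V=0 FIRE
t=9: input=3 -> V=0 FIRE

Answer: 5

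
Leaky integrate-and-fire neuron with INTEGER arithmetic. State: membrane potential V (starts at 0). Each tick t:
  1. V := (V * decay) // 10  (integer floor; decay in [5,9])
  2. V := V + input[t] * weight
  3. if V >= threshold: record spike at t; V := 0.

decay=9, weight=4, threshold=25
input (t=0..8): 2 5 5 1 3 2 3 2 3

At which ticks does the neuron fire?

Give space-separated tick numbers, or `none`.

t=0: input=2 -> V=8
t=1: input=5 -> V=0 FIRE
t=2: input=5 -> V=20
t=3: input=1 -> V=22
t=4: input=3 -> V=0 FIRE
t=5: input=2 -> V=8
t=6: input=3 -> V=19
t=7: input=2 -> V=0 FIRE
t=8: input=3 -> V=12

Answer: 1 4 7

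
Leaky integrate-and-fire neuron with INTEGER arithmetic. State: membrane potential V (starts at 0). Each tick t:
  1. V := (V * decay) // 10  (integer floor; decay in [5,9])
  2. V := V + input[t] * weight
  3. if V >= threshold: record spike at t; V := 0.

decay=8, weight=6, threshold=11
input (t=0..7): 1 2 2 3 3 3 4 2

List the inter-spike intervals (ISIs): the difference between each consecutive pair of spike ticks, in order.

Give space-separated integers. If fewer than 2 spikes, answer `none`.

t=0: input=1 -> V=6
t=1: input=2 -> V=0 FIRE
t=2: input=2 -> V=0 FIRE
t=3: input=3 -> V=0 FIRE
t=4: input=3 -> V=0 FIRE
t=5: input=3 -> V=0 FIRE
t=6: input=4 -> V=0 FIRE
t=7: input=2 -> V=0 FIRE

Answer: 1 1 1 1 1 1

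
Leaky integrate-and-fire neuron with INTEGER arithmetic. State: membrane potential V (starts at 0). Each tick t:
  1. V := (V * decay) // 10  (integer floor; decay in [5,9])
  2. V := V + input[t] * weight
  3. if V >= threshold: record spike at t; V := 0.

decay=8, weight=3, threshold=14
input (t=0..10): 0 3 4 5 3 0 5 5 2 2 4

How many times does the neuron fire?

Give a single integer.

t=0: input=0 -> V=0
t=1: input=3 -> V=9
t=2: input=4 -> V=0 FIRE
t=3: input=5 -> V=0 FIRE
t=4: input=3 -> V=9
t=5: input=0 -> V=7
t=6: input=5 -> V=0 FIRE
t=7: input=5 -> V=0 FIRE
t=8: input=2 -> V=6
t=9: input=2 -> V=10
t=10: input=4 -> V=0 FIRE

Answer: 5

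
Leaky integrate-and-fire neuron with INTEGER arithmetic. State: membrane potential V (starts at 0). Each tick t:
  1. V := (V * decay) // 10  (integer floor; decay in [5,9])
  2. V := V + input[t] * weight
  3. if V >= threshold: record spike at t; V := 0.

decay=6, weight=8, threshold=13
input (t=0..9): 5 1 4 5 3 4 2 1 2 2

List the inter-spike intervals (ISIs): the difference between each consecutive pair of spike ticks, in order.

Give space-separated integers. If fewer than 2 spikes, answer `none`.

t=0: input=5 -> V=0 FIRE
t=1: input=1 -> V=8
t=2: input=4 -> V=0 FIRE
t=3: input=5 -> V=0 FIRE
t=4: input=3 -> V=0 FIRE
t=5: input=4 -> V=0 FIRE
t=6: input=2 -> V=0 FIRE
t=7: input=1 -> V=8
t=8: input=2 -> V=0 FIRE
t=9: input=2 -> V=0 FIRE

Answer: 2 1 1 1 1 2 1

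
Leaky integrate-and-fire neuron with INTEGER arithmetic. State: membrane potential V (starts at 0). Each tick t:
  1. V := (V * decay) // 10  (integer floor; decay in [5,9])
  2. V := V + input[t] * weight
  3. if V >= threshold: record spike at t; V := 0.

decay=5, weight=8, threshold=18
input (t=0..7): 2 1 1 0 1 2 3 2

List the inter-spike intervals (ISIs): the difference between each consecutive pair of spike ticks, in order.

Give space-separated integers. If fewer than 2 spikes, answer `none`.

Answer: 1

Derivation:
t=0: input=2 -> V=16
t=1: input=1 -> V=16
t=2: input=1 -> V=16
t=3: input=0 -> V=8
t=4: input=1 -> V=12
t=5: input=2 -> V=0 FIRE
t=6: input=3 -> V=0 FIRE
t=7: input=2 -> V=16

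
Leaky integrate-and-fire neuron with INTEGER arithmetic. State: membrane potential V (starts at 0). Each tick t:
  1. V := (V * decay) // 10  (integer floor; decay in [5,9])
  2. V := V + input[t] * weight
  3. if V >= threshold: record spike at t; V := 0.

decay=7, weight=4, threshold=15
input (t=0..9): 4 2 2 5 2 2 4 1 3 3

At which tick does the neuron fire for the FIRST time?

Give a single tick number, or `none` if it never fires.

t=0: input=4 -> V=0 FIRE
t=1: input=2 -> V=8
t=2: input=2 -> V=13
t=3: input=5 -> V=0 FIRE
t=4: input=2 -> V=8
t=5: input=2 -> V=13
t=6: input=4 -> V=0 FIRE
t=7: input=1 -> V=4
t=8: input=3 -> V=14
t=9: input=3 -> V=0 FIRE

Answer: 0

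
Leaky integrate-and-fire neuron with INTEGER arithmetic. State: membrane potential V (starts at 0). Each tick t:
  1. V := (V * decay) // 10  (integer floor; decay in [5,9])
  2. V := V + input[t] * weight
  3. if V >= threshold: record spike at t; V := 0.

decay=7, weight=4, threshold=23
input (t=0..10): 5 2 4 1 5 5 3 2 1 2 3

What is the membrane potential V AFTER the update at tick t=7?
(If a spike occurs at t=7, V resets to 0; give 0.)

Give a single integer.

Answer: 16

Derivation:
t=0: input=5 -> V=20
t=1: input=2 -> V=22
t=2: input=4 -> V=0 FIRE
t=3: input=1 -> V=4
t=4: input=5 -> V=22
t=5: input=5 -> V=0 FIRE
t=6: input=3 -> V=12
t=7: input=2 -> V=16
t=8: input=1 -> V=15
t=9: input=2 -> V=18
t=10: input=3 -> V=0 FIRE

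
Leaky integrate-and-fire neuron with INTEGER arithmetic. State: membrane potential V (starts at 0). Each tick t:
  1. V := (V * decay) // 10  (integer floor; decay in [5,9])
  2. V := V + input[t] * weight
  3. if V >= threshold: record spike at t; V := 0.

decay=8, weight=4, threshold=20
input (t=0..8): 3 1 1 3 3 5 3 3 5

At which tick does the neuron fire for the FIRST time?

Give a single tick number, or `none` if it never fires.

Answer: 3

Derivation:
t=0: input=3 -> V=12
t=1: input=1 -> V=13
t=2: input=1 -> V=14
t=3: input=3 -> V=0 FIRE
t=4: input=3 -> V=12
t=5: input=5 -> V=0 FIRE
t=6: input=3 -> V=12
t=7: input=3 -> V=0 FIRE
t=8: input=5 -> V=0 FIRE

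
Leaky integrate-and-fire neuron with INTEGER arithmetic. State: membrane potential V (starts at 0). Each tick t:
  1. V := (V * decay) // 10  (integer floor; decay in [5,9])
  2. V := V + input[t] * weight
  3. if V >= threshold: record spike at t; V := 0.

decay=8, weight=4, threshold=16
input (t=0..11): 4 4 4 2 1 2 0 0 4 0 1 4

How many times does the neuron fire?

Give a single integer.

Answer: 6

Derivation:
t=0: input=4 -> V=0 FIRE
t=1: input=4 -> V=0 FIRE
t=2: input=4 -> V=0 FIRE
t=3: input=2 -> V=8
t=4: input=1 -> V=10
t=5: input=2 -> V=0 FIRE
t=6: input=0 -> V=0
t=7: input=0 -> V=0
t=8: input=4 -> V=0 FIRE
t=9: input=0 -> V=0
t=10: input=1 -> V=4
t=11: input=4 -> V=0 FIRE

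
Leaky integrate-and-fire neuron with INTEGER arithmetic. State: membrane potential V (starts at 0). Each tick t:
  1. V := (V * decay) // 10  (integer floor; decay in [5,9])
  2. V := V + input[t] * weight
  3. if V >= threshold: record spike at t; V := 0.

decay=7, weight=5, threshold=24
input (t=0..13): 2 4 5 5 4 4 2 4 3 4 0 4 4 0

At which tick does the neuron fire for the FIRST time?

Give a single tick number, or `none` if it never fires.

Answer: 1

Derivation:
t=0: input=2 -> V=10
t=1: input=4 -> V=0 FIRE
t=2: input=5 -> V=0 FIRE
t=3: input=5 -> V=0 FIRE
t=4: input=4 -> V=20
t=5: input=4 -> V=0 FIRE
t=6: input=2 -> V=10
t=7: input=4 -> V=0 FIRE
t=8: input=3 -> V=15
t=9: input=4 -> V=0 FIRE
t=10: input=0 -> V=0
t=11: input=4 -> V=20
t=12: input=4 -> V=0 FIRE
t=13: input=0 -> V=0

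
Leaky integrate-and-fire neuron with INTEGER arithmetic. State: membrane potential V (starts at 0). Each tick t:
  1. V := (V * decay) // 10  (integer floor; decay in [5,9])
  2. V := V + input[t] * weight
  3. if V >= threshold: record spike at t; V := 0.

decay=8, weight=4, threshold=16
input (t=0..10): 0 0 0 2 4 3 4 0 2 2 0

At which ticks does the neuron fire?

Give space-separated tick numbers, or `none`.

t=0: input=0 -> V=0
t=1: input=0 -> V=0
t=2: input=0 -> V=0
t=3: input=2 -> V=8
t=4: input=4 -> V=0 FIRE
t=5: input=3 -> V=12
t=6: input=4 -> V=0 FIRE
t=7: input=0 -> V=0
t=8: input=2 -> V=8
t=9: input=2 -> V=14
t=10: input=0 -> V=11

Answer: 4 6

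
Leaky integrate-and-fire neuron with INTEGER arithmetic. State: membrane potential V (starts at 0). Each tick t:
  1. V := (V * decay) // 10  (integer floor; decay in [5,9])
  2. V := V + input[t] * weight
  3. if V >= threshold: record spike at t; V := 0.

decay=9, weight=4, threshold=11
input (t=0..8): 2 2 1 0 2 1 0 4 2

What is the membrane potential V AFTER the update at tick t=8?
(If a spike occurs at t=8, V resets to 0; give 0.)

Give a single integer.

t=0: input=2 -> V=8
t=1: input=2 -> V=0 FIRE
t=2: input=1 -> V=4
t=3: input=0 -> V=3
t=4: input=2 -> V=10
t=5: input=1 -> V=0 FIRE
t=6: input=0 -> V=0
t=7: input=4 -> V=0 FIRE
t=8: input=2 -> V=8

Answer: 8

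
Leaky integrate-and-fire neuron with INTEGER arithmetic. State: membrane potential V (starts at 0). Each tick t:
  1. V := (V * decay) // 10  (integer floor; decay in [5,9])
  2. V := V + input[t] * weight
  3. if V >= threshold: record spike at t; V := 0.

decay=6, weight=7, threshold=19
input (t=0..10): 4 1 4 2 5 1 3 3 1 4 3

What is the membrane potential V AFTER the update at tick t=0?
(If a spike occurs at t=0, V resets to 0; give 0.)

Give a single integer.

t=0: input=4 -> V=0 FIRE
t=1: input=1 -> V=7
t=2: input=4 -> V=0 FIRE
t=3: input=2 -> V=14
t=4: input=5 -> V=0 FIRE
t=5: input=1 -> V=7
t=6: input=3 -> V=0 FIRE
t=7: input=3 -> V=0 FIRE
t=8: input=1 -> V=7
t=9: input=4 -> V=0 FIRE
t=10: input=3 -> V=0 FIRE

Answer: 0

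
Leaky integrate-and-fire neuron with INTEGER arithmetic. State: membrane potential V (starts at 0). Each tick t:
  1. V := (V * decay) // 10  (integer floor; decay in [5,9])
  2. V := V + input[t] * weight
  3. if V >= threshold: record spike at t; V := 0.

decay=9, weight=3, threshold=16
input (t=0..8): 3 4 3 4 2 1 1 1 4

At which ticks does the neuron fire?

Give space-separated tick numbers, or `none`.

t=0: input=3 -> V=9
t=1: input=4 -> V=0 FIRE
t=2: input=3 -> V=9
t=3: input=4 -> V=0 FIRE
t=4: input=2 -> V=6
t=5: input=1 -> V=8
t=6: input=1 -> V=10
t=7: input=1 -> V=12
t=8: input=4 -> V=0 FIRE

Answer: 1 3 8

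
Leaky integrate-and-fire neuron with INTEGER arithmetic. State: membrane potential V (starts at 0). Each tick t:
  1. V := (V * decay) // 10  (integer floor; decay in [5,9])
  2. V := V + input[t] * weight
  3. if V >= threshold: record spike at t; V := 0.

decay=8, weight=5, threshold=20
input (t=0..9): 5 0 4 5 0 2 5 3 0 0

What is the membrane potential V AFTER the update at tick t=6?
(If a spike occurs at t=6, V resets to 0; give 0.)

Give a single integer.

Answer: 0

Derivation:
t=0: input=5 -> V=0 FIRE
t=1: input=0 -> V=0
t=2: input=4 -> V=0 FIRE
t=3: input=5 -> V=0 FIRE
t=4: input=0 -> V=0
t=5: input=2 -> V=10
t=6: input=5 -> V=0 FIRE
t=7: input=3 -> V=15
t=8: input=0 -> V=12
t=9: input=0 -> V=9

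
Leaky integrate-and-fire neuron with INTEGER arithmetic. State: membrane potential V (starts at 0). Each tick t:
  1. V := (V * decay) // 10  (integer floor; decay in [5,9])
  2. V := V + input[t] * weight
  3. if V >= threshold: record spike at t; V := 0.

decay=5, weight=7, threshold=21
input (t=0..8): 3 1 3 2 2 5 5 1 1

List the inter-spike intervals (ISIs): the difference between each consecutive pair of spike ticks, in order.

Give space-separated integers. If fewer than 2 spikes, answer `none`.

t=0: input=3 -> V=0 FIRE
t=1: input=1 -> V=7
t=2: input=3 -> V=0 FIRE
t=3: input=2 -> V=14
t=4: input=2 -> V=0 FIRE
t=5: input=5 -> V=0 FIRE
t=6: input=5 -> V=0 FIRE
t=7: input=1 -> V=7
t=8: input=1 -> V=10

Answer: 2 2 1 1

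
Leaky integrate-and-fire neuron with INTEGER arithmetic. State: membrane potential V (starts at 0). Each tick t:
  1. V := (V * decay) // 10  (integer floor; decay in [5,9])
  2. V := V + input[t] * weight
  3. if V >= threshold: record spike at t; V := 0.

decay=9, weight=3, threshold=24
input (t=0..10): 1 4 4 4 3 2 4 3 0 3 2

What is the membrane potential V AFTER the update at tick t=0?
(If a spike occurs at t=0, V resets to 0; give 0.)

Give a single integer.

t=0: input=1 -> V=3
t=1: input=4 -> V=14
t=2: input=4 -> V=0 FIRE
t=3: input=4 -> V=12
t=4: input=3 -> V=19
t=5: input=2 -> V=23
t=6: input=4 -> V=0 FIRE
t=7: input=3 -> V=9
t=8: input=0 -> V=8
t=9: input=3 -> V=16
t=10: input=2 -> V=20

Answer: 3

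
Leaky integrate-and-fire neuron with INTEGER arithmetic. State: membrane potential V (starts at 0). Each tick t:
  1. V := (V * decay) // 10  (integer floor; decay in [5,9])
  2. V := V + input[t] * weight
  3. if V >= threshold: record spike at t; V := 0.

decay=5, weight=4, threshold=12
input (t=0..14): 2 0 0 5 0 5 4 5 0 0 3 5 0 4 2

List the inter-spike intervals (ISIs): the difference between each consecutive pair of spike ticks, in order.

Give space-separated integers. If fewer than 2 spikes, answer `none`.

Answer: 2 1 1 3 1 2

Derivation:
t=0: input=2 -> V=8
t=1: input=0 -> V=4
t=2: input=0 -> V=2
t=3: input=5 -> V=0 FIRE
t=4: input=0 -> V=0
t=5: input=5 -> V=0 FIRE
t=6: input=4 -> V=0 FIRE
t=7: input=5 -> V=0 FIRE
t=8: input=0 -> V=0
t=9: input=0 -> V=0
t=10: input=3 -> V=0 FIRE
t=11: input=5 -> V=0 FIRE
t=12: input=0 -> V=0
t=13: input=4 -> V=0 FIRE
t=14: input=2 -> V=8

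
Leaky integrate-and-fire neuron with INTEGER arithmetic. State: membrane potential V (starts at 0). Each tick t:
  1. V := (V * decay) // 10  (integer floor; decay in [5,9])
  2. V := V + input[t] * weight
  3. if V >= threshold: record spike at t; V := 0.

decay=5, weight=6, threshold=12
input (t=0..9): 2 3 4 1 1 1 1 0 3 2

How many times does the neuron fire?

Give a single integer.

t=0: input=2 -> V=0 FIRE
t=1: input=3 -> V=0 FIRE
t=2: input=4 -> V=0 FIRE
t=3: input=1 -> V=6
t=4: input=1 -> V=9
t=5: input=1 -> V=10
t=6: input=1 -> V=11
t=7: input=0 -> V=5
t=8: input=3 -> V=0 FIRE
t=9: input=2 -> V=0 FIRE

Answer: 5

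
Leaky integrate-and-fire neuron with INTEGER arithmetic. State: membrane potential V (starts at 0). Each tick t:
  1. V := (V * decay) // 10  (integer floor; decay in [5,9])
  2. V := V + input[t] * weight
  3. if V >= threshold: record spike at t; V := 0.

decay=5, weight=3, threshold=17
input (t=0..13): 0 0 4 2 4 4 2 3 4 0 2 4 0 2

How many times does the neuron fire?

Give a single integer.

t=0: input=0 -> V=0
t=1: input=0 -> V=0
t=2: input=4 -> V=12
t=3: input=2 -> V=12
t=4: input=4 -> V=0 FIRE
t=5: input=4 -> V=12
t=6: input=2 -> V=12
t=7: input=3 -> V=15
t=8: input=4 -> V=0 FIRE
t=9: input=0 -> V=0
t=10: input=2 -> V=6
t=11: input=4 -> V=15
t=12: input=0 -> V=7
t=13: input=2 -> V=9

Answer: 2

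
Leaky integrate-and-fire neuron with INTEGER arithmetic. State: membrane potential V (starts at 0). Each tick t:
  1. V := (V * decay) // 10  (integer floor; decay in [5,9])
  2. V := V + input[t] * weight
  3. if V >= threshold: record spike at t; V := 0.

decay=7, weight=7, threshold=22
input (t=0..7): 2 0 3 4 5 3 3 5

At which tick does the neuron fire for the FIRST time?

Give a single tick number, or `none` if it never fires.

t=0: input=2 -> V=14
t=1: input=0 -> V=9
t=2: input=3 -> V=0 FIRE
t=3: input=4 -> V=0 FIRE
t=4: input=5 -> V=0 FIRE
t=5: input=3 -> V=21
t=6: input=3 -> V=0 FIRE
t=7: input=5 -> V=0 FIRE

Answer: 2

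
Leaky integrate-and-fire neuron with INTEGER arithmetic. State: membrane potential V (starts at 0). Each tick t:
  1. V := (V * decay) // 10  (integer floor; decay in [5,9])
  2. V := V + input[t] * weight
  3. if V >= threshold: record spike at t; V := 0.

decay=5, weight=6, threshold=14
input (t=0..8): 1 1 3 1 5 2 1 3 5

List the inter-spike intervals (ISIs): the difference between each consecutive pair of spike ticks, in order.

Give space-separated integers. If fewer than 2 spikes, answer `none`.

t=0: input=1 -> V=6
t=1: input=1 -> V=9
t=2: input=3 -> V=0 FIRE
t=3: input=1 -> V=6
t=4: input=5 -> V=0 FIRE
t=5: input=2 -> V=12
t=6: input=1 -> V=12
t=7: input=3 -> V=0 FIRE
t=8: input=5 -> V=0 FIRE

Answer: 2 3 1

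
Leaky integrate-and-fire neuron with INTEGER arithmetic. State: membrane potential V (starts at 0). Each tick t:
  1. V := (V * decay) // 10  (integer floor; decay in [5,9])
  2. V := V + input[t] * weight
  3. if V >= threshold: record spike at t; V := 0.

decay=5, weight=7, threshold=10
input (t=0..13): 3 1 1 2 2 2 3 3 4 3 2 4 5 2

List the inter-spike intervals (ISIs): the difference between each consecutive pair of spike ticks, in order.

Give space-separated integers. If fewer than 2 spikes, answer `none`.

Answer: 2 1 1 1 1 1 1 1 1 1 1 1

Derivation:
t=0: input=3 -> V=0 FIRE
t=1: input=1 -> V=7
t=2: input=1 -> V=0 FIRE
t=3: input=2 -> V=0 FIRE
t=4: input=2 -> V=0 FIRE
t=5: input=2 -> V=0 FIRE
t=6: input=3 -> V=0 FIRE
t=7: input=3 -> V=0 FIRE
t=8: input=4 -> V=0 FIRE
t=9: input=3 -> V=0 FIRE
t=10: input=2 -> V=0 FIRE
t=11: input=4 -> V=0 FIRE
t=12: input=5 -> V=0 FIRE
t=13: input=2 -> V=0 FIRE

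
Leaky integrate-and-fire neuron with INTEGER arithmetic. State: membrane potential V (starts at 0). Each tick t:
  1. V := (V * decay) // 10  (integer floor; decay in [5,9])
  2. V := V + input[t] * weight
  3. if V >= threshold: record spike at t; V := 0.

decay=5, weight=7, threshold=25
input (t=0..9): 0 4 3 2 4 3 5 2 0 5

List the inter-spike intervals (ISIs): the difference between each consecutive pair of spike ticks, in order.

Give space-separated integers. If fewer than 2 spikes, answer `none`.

Answer: 3 2 3

Derivation:
t=0: input=0 -> V=0
t=1: input=4 -> V=0 FIRE
t=2: input=3 -> V=21
t=3: input=2 -> V=24
t=4: input=4 -> V=0 FIRE
t=5: input=3 -> V=21
t=6: input=5 -> V=0 FIRE
t=7: input=2 -> V=14
t=8: input=0 -> V=7
t=9: input=5 -> V=0 FIRE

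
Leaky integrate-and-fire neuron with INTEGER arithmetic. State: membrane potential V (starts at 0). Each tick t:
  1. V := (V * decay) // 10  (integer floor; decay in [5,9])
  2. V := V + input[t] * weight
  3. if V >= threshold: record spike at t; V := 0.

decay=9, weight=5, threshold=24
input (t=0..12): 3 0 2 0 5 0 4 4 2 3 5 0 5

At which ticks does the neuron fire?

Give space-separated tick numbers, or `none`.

Answer: 4 7 9 10 12

Derivation:
t=0: input=3 -> V=15
t=1: input=0 -> V=13
t=2: input=2 -> V=21
t=3: input=0 -> V=18
t=4: input=5 -> V=0 FIRE
t=5: input=0 -> V=0
t=6: input=4 -> V=20
t=7: input=4 -> V=0 FIRE
t=8: input=2 -> V=10
t=9: input=3 -> V=0 FIRE
t=10: input=5 -> V=0 FIRE
t=11: input=0 -> V=0
t=12: input=5 -> V=0 FIRE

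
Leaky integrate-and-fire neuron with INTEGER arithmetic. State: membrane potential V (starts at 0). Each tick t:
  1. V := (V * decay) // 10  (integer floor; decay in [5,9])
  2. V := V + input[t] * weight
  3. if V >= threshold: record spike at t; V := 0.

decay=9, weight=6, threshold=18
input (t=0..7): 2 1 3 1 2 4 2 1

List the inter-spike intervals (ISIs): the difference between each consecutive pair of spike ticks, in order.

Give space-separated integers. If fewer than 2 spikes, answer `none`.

Answer: 3

Derivation:
t=0: input=2 -> V=12
t=1: input=1 -> V=16
t=2: input=3 -> V=0 FIRE
t=3: input=1 -> V=6
t=4: input=2 -> V=17
t=5: input=4 -> V=0 FIRE
t=6: input=2 -> V=12
t=7: input=1 -> V=16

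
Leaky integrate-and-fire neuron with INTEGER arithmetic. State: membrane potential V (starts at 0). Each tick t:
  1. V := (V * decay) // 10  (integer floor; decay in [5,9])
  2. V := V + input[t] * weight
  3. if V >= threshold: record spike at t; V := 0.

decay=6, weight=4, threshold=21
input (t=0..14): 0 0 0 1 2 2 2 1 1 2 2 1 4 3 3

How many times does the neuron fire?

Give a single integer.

t=0: input=0 -> V=0
t=1: input=0 -> V=0
t=2: input=0 -> V=0
t=3: input=1 -> V=4
t=4: input=2 -> V=10
t=5: input=2 -> V=14
t=6: input=2 -> V=16
t=7: input=1 -> V=13
t=8: input=1 -> V=11
t=9: input=2 -> V=14
t=10: input=2 -> V=16
t=11: input=1 -> V=13
t=12: input=4 -> V=0 FIRE
t=13: input=3 -> V=12
t=14: input=3 -> V=19

Answer: 1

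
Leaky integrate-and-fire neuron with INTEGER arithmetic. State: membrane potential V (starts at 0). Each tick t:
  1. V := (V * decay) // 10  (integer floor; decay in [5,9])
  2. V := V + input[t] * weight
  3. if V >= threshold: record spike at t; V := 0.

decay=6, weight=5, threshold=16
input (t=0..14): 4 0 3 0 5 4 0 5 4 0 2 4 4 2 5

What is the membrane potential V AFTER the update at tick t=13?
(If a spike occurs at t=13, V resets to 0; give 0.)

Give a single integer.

Answer: 10

Derivation:
t=0: input=4 -> V=0 FIRE
t=1: input=0 -> V=0
t=2: input=3 -> V=15
t=3: input=0 -> V=9
t=4: input=5 -> V=0 FIRE
t=5: input=4 -> V=0 FIRE
t=6: input=0 -> V=0
t=7: input=5 -> V=0 FIRE
t=8: input=4 -> V=0 FIRE
t=9: input=0 -> V=0
t=10: input=2 -> V=10
t=11: input=4 -> V=0 FIRE
t=12: input=4 -> V=0 FIRE
t=13: input=2 -> V=10
t=14: input=5 -> V=0 FIRE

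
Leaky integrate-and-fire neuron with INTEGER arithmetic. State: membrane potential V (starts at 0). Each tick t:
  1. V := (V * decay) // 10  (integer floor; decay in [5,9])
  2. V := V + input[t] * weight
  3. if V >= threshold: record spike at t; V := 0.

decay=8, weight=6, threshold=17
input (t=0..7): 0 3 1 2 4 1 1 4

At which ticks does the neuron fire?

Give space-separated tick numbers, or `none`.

Answer: 1 4 7

Derivation:
t=0: input=0 -> V=0
t=1: input=3 -> V=0 FIRE
t=2: input=1 -> V=6
t=3: input=2 -> V=16
t=4: input=4 -> V=0 FIRE
t=5: input=1 -> V=6
t=6: input=1 -> V=10
t=7: input=4 -> V=0 FIRE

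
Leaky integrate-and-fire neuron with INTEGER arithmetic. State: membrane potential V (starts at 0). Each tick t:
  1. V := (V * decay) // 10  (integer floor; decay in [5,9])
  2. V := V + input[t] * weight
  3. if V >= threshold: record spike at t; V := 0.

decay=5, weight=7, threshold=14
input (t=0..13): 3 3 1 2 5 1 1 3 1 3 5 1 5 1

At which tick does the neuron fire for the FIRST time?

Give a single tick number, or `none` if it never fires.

t=0: input=3 -> V=0 FIRE
t=1: input=3 -> V=0 FIRE
t=2: input=1 -> V=7
t=3: input=2 -> V=0 FIRE
t=4: input=5 -> V=0 FIRE
t=5: input=1 -> V=7
t=6: input=1 -> V=10
t=7: input=3 -> V=0 FIRE
t=8: input=1 -> V=7
t=9: input=3 -> V=0 FIRE
t=10: input=5 -> V=0 FIRE
t=11: input=1 -> V=7
t=12: input=5 -> V=0 FIRE
t=13: input=1 -> V=7

Answer: 0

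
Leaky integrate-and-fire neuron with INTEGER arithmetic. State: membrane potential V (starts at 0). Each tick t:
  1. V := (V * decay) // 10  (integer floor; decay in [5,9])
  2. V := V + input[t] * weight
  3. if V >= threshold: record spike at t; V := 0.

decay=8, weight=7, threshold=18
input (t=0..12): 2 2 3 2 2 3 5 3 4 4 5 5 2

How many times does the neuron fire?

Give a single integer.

Answer: 10

Derivation:
t=0: input=2 -> V=14
t=1: input=2 -> V=0 FIRE
t=2: input=3 -> V=0 FIRE
t=3: input=2 -> V=14
t=4: input=2 -> V=0 FIRE
t=5: input=3 -> V=0 FIRE
t=6: input=5 -> V=0 FIRE
t=7: input=3 -> V=0 FIRE
t=8: input=4 -> V=0 FIRE
t=9: input=4 -> V=0 FIRE
t=10: input=5 -> V=0 FIRE
t=11: input=5 -> V=0 FIRE
t=12: input=2 -> V=14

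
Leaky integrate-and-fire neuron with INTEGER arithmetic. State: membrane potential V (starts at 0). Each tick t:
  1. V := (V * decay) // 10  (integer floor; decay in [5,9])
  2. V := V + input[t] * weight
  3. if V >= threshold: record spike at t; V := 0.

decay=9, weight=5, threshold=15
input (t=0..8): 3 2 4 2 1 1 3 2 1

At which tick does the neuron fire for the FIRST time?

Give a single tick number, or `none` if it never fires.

t=0: input=3 -> V=0 FIRE
t=1: input=2 -> V=10
t=2: input=4 -> V=0 FIRE
t=3: input=2 -> V=10
t=4: input=1 -> V=14
t=5: input=1 -> V=0 FIRE
t=6: input=3 -> V=0 FIRE
t=7: input=2 -> V=10
t=8: input=1 -> V=14

Answer: 0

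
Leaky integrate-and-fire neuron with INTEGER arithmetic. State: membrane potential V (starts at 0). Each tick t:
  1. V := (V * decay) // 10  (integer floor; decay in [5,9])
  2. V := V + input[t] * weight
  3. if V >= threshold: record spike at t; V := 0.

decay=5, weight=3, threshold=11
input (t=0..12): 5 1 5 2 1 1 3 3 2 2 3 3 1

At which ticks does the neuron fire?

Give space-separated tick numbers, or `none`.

Answer: 0 2 6 9 11

Derivation:
t=0: input=5 -> V=0 FIRE
t=1: input=1 -> V=3
t=2: input=5 -> V=0 FIRE
t=3: input=2 -> V=6
t=4: input=1 -> V=6
t=5: input=1 -> V=6
t=6: input=3 -> V=0 FIRE
t=7: input=3 -> V=9
t=8: input=2 -> V=10
t=9: input=2 -> V=0 FIRE
t=10: input=3 -> V=9
t=11: input=3 -> V=0 FIRE
t=12: input=1 -> V=3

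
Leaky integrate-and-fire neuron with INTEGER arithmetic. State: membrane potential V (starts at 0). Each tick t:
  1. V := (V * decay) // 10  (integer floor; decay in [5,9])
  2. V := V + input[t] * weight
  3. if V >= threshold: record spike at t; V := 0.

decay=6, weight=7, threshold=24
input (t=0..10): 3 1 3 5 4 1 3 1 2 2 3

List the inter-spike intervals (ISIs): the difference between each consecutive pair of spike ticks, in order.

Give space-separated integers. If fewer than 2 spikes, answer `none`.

t=0: input=3 -> V=21
t=1: input=1 -> V=19
t=2: input=3 -> V=0 FIRE
t=3: input=5 -> V=0 FIRE
t=4: input=4 -> V=0 FIRE
t=5: input=1 -> V=7
t=6: input=3 -> V=0 FIRE
t=7: input=1 -> V=7
t=8: input=2 -> V=18
t=9: input=2 -> V=0 FIRE
t=10: input=3 -> V=21

Answer: 1 1 2 3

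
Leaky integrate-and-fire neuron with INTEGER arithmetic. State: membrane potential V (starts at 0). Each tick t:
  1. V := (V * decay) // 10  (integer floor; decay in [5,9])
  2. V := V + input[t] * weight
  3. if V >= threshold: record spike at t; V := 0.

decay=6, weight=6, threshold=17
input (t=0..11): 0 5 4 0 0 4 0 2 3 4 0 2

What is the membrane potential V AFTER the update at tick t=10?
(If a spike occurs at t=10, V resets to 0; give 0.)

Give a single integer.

Answer: 0

Derivation:
t=0: input=0 -> V=0
t=1: input=5 -> V=0 FIRE
t=2: input=4 -> V=0 FIRE
t=3: input=0 -> V=0
t=4: input=0 -> V=0
t=5: input=4 -> V=0 FIRE
t=6: input=0 -> V=0
t=7: input=2 -> V=12
t=8: input=3 -> V=0 FIRE
t=9: input=4 -> V=0 FIRE
t=10: input=0 -> V=0
t=11: input=2 -> V=12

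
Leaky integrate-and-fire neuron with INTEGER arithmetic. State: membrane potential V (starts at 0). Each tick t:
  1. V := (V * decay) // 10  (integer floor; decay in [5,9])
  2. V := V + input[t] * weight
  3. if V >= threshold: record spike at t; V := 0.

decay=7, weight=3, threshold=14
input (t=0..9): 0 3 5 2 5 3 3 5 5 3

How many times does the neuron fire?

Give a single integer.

Answer: 5

Derivation:
t=0: input=0 -> V=0
t=1: input=3 -> V=9
t=2: input=5 -> V=0 FIRE
t=3: input=2 -> V=6
t=4: input=5 -> V=0 FIRE
t=5: input=3 -> V=9
t=6: input=3 -> V=0 FIRE
t=7: input=5 -> V=0 FIRE
t=8: input=5 -> V=0 FIRE
t=9: input=3 -> V=9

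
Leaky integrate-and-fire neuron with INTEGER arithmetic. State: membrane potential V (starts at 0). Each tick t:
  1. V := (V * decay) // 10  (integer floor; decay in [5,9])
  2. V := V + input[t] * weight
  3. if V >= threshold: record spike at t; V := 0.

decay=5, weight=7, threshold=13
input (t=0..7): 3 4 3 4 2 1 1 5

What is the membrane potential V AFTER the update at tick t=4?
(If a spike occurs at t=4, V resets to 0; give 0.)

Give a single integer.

Answer: 0

Derivation:
t=0: input=3 -> V=0 FIRE
t=1: input=4 -> V=0 FIRE
t=2: input=3 -> V=0 FIRE
t=3: input=4 -> V=0 FIRE
t=4: input=2 -> V=0 FIRE
t=5: input=1 -> V=7
t=6: input=1 -> V=10
t=7: input=5 -> V=0 FIRE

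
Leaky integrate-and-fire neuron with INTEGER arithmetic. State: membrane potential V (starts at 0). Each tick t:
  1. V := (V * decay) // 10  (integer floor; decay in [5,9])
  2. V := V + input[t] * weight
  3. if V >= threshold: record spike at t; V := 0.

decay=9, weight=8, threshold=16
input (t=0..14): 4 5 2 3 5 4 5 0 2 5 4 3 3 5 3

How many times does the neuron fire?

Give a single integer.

t=0: input=4 -> V=0 FIRE
t=1: input=5 -> V=0 FIRE
t=2: input=2 -> V=0 FIRE
t=3: input=3 -> V=0 FIRE
t=4: input=5 -> V=0 FIRE
t=5: input=4 -> V=0 FIRE
t=6: input=5 -> V=0 FIRE
t=7: input=0 -> V=0
t=8: input=2 -> V=0 FIRE
t=9: input=5 -> V=0 FIRE
t=10: input=4 -> V=0 FIRE
t=11: input=3 -> V=0 FIRE
t=12: input=3 -> V=0 FIRE
t=13: input=5 -> V=0 FIRE
t=14: input=3 -> V=0 FIRE

Answer: 14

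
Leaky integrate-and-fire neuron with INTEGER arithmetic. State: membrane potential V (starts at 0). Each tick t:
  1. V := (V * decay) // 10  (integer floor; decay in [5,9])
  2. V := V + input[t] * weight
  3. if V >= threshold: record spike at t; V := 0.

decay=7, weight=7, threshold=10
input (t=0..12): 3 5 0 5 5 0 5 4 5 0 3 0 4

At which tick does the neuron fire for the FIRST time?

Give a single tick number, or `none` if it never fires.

t=0: input=3 -> V=0 FIRE
t=1: input=5 -> V=0 FIRE
t=2: input=0 -> V=0
t=3: input=5 -> V=0 FIRE
t=4: input=5 -> V=0 FIRE
t=5: input=0 -> V=0
t=6: input=5 -> V=0 FIRE
t=7: input=4 -> V=0 FIRE
t=8: input=5 -> V=0 FIRE
t=9: input=0 -> V=0
t=10: input=3 -> V=0 FIRE
t=11: input=0 -> V=0
t=12: input=4 -> V=0 FIRE

Answer: 0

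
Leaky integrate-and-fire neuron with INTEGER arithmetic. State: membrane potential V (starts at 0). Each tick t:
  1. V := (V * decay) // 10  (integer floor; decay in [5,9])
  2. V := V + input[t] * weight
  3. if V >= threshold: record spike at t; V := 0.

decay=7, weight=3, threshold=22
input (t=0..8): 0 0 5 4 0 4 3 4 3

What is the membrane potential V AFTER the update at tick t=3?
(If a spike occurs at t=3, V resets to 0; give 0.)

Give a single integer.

t=0: input=0 -> V=0
t=1: input=0 -> V=0
t=2: input=5 -> V=15
t=3: input=4 -> V=0 FIRE
t=4: input=0 -> V=0
t=5: input=4 -> V=12
t=6: input=3 -> V=17
t=7: input=4 -> V=0 FIRE
t=8: input=3 -> V=9

Answer: 0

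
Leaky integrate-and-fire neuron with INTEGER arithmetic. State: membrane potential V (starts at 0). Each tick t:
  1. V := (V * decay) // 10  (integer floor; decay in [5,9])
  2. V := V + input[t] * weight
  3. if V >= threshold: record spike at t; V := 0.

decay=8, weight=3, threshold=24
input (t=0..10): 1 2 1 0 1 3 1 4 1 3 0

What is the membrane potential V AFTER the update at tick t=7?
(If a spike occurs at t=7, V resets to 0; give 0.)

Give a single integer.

Answer: 0

Derivation:
t=0: input=1 -> V=3
t=1: input=2 -> V=8
t=2: input=1 -> V=9
t=3: input=0 -> V=7
t=4: input=1 -> V=8
t=5: input=3 -> V=15
t=6: input=1 -> V=15
t=7: input=4 -> V=0 FIRE
t=8: input=1 -> V=3
t=9: input=3 -> V=11
t=10: input=0 -> V=8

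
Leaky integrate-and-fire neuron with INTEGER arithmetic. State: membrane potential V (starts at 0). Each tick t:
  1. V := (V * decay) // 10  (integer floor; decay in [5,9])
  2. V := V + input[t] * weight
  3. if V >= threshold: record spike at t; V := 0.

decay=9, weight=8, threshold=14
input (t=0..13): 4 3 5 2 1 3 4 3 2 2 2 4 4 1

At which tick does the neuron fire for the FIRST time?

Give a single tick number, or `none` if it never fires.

t=0: input=4 -> V=0 FIRE
t=1: input=3 -> V=0 FIRE
t=2: input=5 -> V=0 FIRE
t=3: input=2 -> V=0 FIRE
t=4: input=1 -> V=8
t=5: input=3 -> V=0 FIRE
t=6: input=4 -> V=0 FIRE
t=7: input=3 -> V=0 FIRE
t=8: input=2 -> V=0 FIRE
t=9: input=2 -> V=0 FIRE
t=10: input=2 -> V=0 FIRE
t=11: input=4 -> V=0 FIRE
t=12: input=4 -> V=0 FIRE
t=13: input=1 -> V=8

Answer: 0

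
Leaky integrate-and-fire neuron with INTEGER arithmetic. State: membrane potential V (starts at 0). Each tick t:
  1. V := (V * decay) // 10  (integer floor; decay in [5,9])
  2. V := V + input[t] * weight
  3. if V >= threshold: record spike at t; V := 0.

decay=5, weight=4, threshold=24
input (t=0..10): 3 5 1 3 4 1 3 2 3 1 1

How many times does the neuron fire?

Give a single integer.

Answer: 1

Derivation:
t=0: input=3 -> V=12
t=1: input=5 -> V=0 FIRE
t=2: input=1 -> V=4
t=3: input=3 -> V=14
t=4: input=4 -> V=23
t=5: input=1 -> V=15
t=6: input=3 -> V=19
t=7: input=2 -> V=17
t=8: input=3 -> V=20
t=9: input=1 -> V=14
t=10: input=1 -> V=11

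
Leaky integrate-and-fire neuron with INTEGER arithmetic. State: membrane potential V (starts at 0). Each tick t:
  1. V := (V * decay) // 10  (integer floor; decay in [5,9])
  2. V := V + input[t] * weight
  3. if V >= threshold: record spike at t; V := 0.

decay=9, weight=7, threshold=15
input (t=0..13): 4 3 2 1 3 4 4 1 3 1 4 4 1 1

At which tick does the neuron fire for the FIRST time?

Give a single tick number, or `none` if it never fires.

t=0: input=4 -> V=0 FIRE
t=1: input=3 -> V=0 FIRE
t=2: input=2 -> V=14
t=3: input=1 -> V=0 FIRE
t=4: input=3 -> V=0 FIRE
t=5: input=4 -> V=0 FIRE
t=6: input=4 -> V=0 FIRE
t=7: input=1 -> V=7
t=8: input=3 -> V=0 FIRE
t=9: input=1 -> V=7
t=10: input=4 -> V=0 FIRE
t=11: input=4 -> V=0 FIRE
t=12: input=1 -> V=7
t=13: input=1 -> V=13

Answer: 0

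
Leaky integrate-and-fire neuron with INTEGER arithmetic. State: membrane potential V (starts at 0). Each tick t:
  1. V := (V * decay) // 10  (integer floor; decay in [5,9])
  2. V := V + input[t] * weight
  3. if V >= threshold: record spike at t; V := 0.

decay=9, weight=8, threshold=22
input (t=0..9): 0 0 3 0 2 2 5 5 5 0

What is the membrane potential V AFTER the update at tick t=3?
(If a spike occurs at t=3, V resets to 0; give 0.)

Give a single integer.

Answer: 0

Derivation:
t=0: input=0 -> V=0
t=1: input=0 -> V=0
t=2: input=3 -> V=0 FIRE
t=3: input=0 -> V=0
t=4: input=2 -> V=16
t=5: input=2 -> V=0 FIRE
t=6: input=5 -> V=0 FIRE
t=7: input=5 -> V=0 FIRE
t=8: input=5 -> V=0 FIRE
t=9: input=0 -> V=0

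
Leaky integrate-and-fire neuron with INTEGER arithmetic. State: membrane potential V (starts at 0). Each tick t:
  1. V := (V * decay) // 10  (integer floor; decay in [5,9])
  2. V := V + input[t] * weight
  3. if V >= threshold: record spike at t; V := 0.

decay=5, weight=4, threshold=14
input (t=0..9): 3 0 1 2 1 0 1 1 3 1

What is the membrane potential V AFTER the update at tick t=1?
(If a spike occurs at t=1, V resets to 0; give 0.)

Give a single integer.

t=0: input=3 -> V=12
t=1: input=0 -> V=6
t=2: input=1 -> V=7
t=3: input=2 -> V=11
t=4: input=1 -> V=9
t=5: input=0 -> V=4
t=6: input=1 -> V=6
t=7: input=1 -> V=7
t=8: input=3 -> V=0 FIRE
t=9: input=1 -> V=4

Answer: 6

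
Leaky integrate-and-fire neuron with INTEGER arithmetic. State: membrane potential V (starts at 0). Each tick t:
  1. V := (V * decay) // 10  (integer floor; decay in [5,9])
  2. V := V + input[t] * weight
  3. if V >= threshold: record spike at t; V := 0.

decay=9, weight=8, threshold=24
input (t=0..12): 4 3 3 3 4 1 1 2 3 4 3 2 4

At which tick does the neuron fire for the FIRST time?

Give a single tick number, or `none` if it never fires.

t=0: input=4 -> V=0 FIRE
t=1: input=3 -> V=0 FIRE
t=2: input=3 -> V=0 FIRE
t=3: input=3 -> V=0 FIRE
t=4: input=4 -> V=0 FIRE
t=5: input=1 -> V=8
t=6: input=1 -> V=15
t=7: input=2 -> V=0 FIRE
t=8: input=3 -> V=0 FIRE
t=9: input=4 -> V=0 FIRE
t=10: input=3 -> V=0 FIRE
t=11: input=2 -> V=16
t=12: input=4 -> V=0 FIRE

Answer: 0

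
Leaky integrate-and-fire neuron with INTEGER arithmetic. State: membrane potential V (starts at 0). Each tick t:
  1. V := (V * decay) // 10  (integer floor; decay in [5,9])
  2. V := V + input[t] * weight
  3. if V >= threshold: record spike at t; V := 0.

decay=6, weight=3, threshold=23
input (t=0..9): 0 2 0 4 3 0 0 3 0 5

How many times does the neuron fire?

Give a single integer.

Answer: 0

Derivation:
t=0: input=0 -> V=0
t=1: input=2 -> V=6
t=2: input=0 -> V=3
t=3: input=4 -> V=13
t=4: input=3 -> V=16
t=5: input=0 -> V=9
t=6: input=0 -> V=5
t=7: input=3 -> V=12
t=8: input=0 -> V=7
t=9: input=5 -> V=19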